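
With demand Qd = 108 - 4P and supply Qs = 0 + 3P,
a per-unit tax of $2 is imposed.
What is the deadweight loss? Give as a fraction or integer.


Pre-tax equilibrium quantity: Q* = 324/7
Post-tax equilibrium quantity: Q_tax = 300/7
Reduction in quantity: Q* - Q_tax = 24/7
DWL = (1/2) * tax * (Q* - Q_tax)
DWL = (1/2) * 2 * 24/7 = 24/7

24/7


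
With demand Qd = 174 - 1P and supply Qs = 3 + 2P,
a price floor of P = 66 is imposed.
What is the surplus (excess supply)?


At P = 66:
Qd = 174 - 1*66 = 108
Qs = 3 + 2*66 = 135
Surplus = Qs - Qd = 135 - 108 = 27

27


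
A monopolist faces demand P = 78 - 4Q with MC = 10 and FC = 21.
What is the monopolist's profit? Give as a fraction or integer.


MR = MC: 78 - 8Q = 10
Q* = 17/2
P* = 78 - 4*17/2 = 44
Profit = (P* - MC)*Q* - FC
= (44 - 10)*17/2 - 21
= 34*17/2 - 21
= 289 - 21 = 268

268


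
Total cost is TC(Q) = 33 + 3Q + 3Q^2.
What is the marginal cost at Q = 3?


MC = dTC/dQ = 3 + 2*3*Q
At Q = 3:
MC = 3 + 6*3
MC = 3 + 18 = 21

21


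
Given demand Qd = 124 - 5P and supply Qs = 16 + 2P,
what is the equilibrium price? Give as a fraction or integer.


At equilibrium, Qd = Qs.
124 - 5P = 16 + 2P
124 - 16 = 5P + 2P
108 = 7P
P* = 108/7 = 108/7

108/7


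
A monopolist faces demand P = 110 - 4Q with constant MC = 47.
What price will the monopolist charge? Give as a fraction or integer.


MR = 110 - 8Q
Set MR = MC: 110 - 8Q = 47
Q* = 63/8
Substitute into demand:
P* = 110 - 4*63/8 = 157/2

157/2


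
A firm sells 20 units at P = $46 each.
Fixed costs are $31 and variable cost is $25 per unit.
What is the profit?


Total Revenue = P * Q = 46 * 20 = $920
Total Cost = FC + VC*Q = 31 + 25*20 = $531
Profit = TR - TC = 920 - 531 = $389

$389


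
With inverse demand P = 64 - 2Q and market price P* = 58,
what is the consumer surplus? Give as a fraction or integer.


Maximum willingness to pay (at Q=0): P_max = 64
Quantity demanded at P* = 58:
Q* = (64 - 58)/2 = 3
CS = (1/2) * Q* * (P_max - P*)
CS = (1/2) * 3 * (64 - 58)
CS = (1/2) * 3 * 6 = 9

9


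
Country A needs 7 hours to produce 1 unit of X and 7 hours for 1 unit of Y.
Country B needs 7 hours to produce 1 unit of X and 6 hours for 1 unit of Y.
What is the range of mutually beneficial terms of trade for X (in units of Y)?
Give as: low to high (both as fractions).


Opportunity cost of X for Country A = hours_X / hours_Y = 7/7 = 1 units of Y
Opportunity cost of X for Country B = hours_X / hours_Y = 7/6 = 7/6 units of Y
Terms of trade must be between the two opportunity costs.
Range: 1 to 7/6

1 to 7/6


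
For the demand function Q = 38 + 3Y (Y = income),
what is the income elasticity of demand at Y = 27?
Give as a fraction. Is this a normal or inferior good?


dQ/dY = 3
At Y = 27: Q = 38 + 3*27 = 119
Ey = (dQ/dY)(Y/Q) = 3 * 27 / 119 = 81/119
Since Ey > 0, this is a normal good.

81/119 (normal good)


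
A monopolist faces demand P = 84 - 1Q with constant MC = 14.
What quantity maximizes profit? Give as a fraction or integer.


TR = P*Q = (84 - 1Q)Q = 84Q - 1Q^2
MR = dTR/dQ = 84 - 2Q
Set MR = MC:
84 - 2Q = 14
70 = 2Q
Q* = 70/2 = 35

35


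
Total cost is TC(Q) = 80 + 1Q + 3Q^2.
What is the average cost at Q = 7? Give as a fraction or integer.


TC(7) = 80 + 1*7 + 3*7^2
TC(7) = 80 + 7 + 147 = 234
AC = TC/Q = 234/7 = 234/7

234/7


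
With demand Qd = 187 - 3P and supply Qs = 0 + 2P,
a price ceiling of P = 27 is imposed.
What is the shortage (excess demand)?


At P = 27:
Qd = 187 - 3*27 = 106
Qs = 0 + 2*27 = 54
Shortage = Qd - Qs = 106 - 54 = 52

52


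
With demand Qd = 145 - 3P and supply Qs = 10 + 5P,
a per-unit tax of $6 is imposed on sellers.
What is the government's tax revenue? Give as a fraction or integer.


With tax on sellers, new supply: Qs' = 10 + 5(P - 6)
= 5P - 20
New equilibrium quantity:
Q_new = 665/8
Tax revenue = tax * Q_new = 6 * 665/8 = 1995/4

1995/4


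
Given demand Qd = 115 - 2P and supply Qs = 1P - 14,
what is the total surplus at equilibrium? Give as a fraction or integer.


Find equilibrium: 115 - 2P = 1P - 14
115 + 14 = 3P
P* = 129/3 = 43
Q* = 1*43 - 14 = 29
Inverse demand: P = 115/2 - Q/2, so P_max = 115/2
Inverse supply: P = 14 + Q/1, so P_min = 14
CS = (1/2) * 29 * (115/2 - 43) = 841/4
PS = (1/2) * 29 * (43 - 14) = 841/2
TS = CS + PS = 841/4 + 841/2 = 2523/4

2523/4


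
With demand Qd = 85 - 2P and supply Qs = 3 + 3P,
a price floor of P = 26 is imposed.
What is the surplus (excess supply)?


At P = 26:
Qd = 85 - 2*26 = 33
Qs = 3 + 3*26 = 81
Surplus = Qs - Qd = 81 - 33 = 48

48


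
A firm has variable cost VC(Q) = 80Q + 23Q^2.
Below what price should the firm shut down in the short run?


AVC(Q) = VC(Q)/Q = 80 + 23Q
AVC is increasing in Q, so minimum AVC is at Q -> 0+.
Min AVC = 80
The firm should shut down if P < 80.

80


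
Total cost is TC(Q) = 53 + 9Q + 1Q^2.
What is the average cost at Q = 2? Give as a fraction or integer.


TC(2) = 53 + 9*2 + 1*2^2
TC(2) = 53 + 18 + 4 = 75
AC = TC/Q = 75/2 = 75/2

75/2


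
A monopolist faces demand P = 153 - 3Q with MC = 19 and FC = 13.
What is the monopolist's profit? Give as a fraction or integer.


MR = MC: 153 - 6Q = 19
Q* = 67/3
P* = 153 - 3*67/3 = 86
Profit = (P* - MC)*Q* - FC
= (86 - 19)*67/3 - 13
= 67*67/3 - 13
= 4489/3 - 13 = 4450/3

4450/3


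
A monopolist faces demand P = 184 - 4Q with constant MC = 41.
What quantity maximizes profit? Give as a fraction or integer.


TR = P*Q = (184 - 4Q)Q = 184Q - 4Q^2
MR = dTR/dQ = 184 - 8Q
Set MR = MC:
184 - 8Q = 41
143 = 8Q
Q* = 143/8 = 143/8

143/8


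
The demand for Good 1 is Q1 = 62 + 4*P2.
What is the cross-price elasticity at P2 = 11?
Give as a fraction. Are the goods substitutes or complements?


dQ1/dP2 = 4
At P2 = 11: Q1 = 62 + 4*11 = 106
Exy = (dQ1/dP2)(P2/Q1) = 4 * 11 / 106 = 22/53
Since Exy > 0, the goods are substitutes.

22/53 (substitutes)


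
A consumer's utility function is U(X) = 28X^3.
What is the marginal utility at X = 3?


MU = dU/dX = 28*3*X^(3-1)
MU = 84*X^2
At X = 3:
MU = 84 * 3^2
MU = 84 * 9 = 756

756


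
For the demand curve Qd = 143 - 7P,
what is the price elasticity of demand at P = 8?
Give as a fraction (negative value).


dQ/dP = -7
At P = 8: Q = 143 - 7*8 = 87
E = (dQ/dP)(P/Q) = (-7)(8/87) = -56/87

-56/87


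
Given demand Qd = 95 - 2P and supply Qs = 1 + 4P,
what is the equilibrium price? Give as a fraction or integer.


At equilibrium, Qd = Qs.
95 - 2P = 1 + 4P
95 - 1 = 2P + 4P
94 = 6P
P* = 94/6 = 47/3

47/3


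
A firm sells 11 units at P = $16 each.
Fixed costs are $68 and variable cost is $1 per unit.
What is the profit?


Total Revenue = P * Q = 16 * 11 = $176
Total Cost = FC + VC*Q = 68 + 1*11 = $79
Profit = TR - TC = 176 - 79 = $97

$97


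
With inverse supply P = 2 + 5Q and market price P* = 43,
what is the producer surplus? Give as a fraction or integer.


Minimum supply price (at Q=0): P_min = 2
Quantity supplied at P* = 43:
Q* = (43 - 2)/5 = 41/5
PS = (1/2) * Q* * (P* - P_min)
PS = (1/2) * 41/5 * (43 - 2)
PS = (1/2) * 41/5 * 41 = 1681/10

1681/10


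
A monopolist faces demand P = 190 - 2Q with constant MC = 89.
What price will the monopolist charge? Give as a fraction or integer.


MR = 190 - 4Q
Set MR = MC: 190 - 4Q = 89
Q* = 101/4
Substitute into demand:
P* = 190 - 2*101/4 = 279/2

279/2


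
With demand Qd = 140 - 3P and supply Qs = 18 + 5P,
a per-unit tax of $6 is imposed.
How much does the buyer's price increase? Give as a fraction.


With a per-unit tax, the buyer's price increase depends on relative slopes.
Supply slope: d = 5, Demand slope: b = 3
Buyer's price increase = d * tax / (b + d)
= 5 * 6 / (3 + 5)
= 30 / 8 = 15/4

15/4


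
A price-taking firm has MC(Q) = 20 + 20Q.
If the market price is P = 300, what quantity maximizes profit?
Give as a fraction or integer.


In perfect competition, profit is maximized where P = MC.
300 = 20 + 20Q
280 = 20Q
Q* = 280/20 = 14

14


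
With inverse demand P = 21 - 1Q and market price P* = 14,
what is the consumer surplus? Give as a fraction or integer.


Maximum willingness to pay (at Q=0): P_max = 21
Quantity demanded at P* = 14:
Q* = (21 - 14)/1 = 7
CS = (1/2) * Q* * (P_max - P*)
CS = (1/2) * 7 * (21 - 14)
CS = (1/2) * 7 * 7 = 49/2

49/2


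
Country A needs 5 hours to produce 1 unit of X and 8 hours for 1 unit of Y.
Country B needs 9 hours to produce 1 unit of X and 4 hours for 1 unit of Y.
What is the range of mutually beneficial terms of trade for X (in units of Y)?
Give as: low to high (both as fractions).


Opportunity cost of X for Country A = hours_X / hours_Y = 5/8 = 5/8 units of Y
Opportunity cost of X for Country B = hours_X / hours_Y = 9/4 = 9/4 units of Y
Terms of trade must be between the two opportunity costs.
Range: 5/8 to 9/4

5/8 to 9/4


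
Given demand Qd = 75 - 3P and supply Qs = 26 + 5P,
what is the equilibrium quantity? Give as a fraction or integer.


First find equilibrium price:
75 - 3P = 26 + 5P
P* = 49/8 = 49/8
Then substitute into demand:
Q* = 75 - 3 * 49/8 = 453/8

453/8


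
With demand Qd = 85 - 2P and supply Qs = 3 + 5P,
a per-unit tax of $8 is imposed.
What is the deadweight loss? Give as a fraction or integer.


Pre-tax equilibrium quantity: Q* = 431/7
Post-tax equilibrium quantity: Q_tax = 351/7
Reduction in quantity: Q* - Q_tax = 80/7
DWL = (1/2) * tax * (Q* - Q_tax)
DWL = (1/2) * 8 * 80/7 = 320/7

320/7


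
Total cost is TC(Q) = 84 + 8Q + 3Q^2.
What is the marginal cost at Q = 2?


MC = dTC/dQ = 8 + 2*3*Q
At Q = 2:
MC = 8 + 6*2
MC = 8 + 12 = 20

20


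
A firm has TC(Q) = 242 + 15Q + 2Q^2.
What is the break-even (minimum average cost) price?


AC(Q) = 242/Q + 15 + 2Q
To minimize: dAC/dQ = -242/Q^2 + 2 = 0
Q^2 = 242/2 = 121
Q* = 11
Min AC = 242/11 + 15 + 2*11
Min AC = 22 + 15 + 22 = 59

59


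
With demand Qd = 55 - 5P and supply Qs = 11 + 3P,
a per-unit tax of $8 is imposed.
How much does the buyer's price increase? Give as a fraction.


With a per-unit tax, the buyer's price increase depends on relative slopes.
Supply slope: d = 3, Demand slope: b = 5
Buyer's price increase = d * tax / (b + d)
= 3 * 8 / (5 + 3)
= 24 / 8 = 3

3


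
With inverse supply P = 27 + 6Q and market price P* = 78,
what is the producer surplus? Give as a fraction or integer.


Minimum supply price (at Q=0): P_min = 27
Quantity supplied at P* = 78:
Q* = (78 - 27)/6 = 17/2
PS = (1/2) * Q* * (P* - P_min)
PS = (1/2) * 17/2 * (78 - 27)
PS = (1/2) * 17/2 * 51 = 867/4

867/4


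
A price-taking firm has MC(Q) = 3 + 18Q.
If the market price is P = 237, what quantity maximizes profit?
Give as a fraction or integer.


In perfect competition, profit is maximized where P = MC.
237 = 3 + 18Q
234 = 18Q
Q* = 234/18 = 13

13


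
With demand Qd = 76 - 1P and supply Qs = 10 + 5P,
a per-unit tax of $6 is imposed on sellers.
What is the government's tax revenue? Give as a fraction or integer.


With tax on sellers, new supply: Qs' = 10 + 5(P - 6)
= 5P - 20
New equilibrium quantity:
Q_new = 60
Tax revenue = tax * Q_new = 6 * 60 = 360

360


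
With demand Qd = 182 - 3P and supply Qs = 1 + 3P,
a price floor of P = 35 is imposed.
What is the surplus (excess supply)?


At P = 35:
Qd = 182 - 3*35 = 77
Qs = 1 + 3*35 = 106
Surplus = Qs - Qd = 106 - 77 = 29

29


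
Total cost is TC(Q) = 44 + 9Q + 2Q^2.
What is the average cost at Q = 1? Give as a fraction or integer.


TC(1) = 44 + 9*1 + 2*1^2
TC(1) = 44 + 9 + 2 = 55
AC = TC/Q = 55/1 = 55

55


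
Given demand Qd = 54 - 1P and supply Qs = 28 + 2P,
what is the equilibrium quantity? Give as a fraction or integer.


First find equilibrium price:
54 - 1P = 28 + 2P
P* = 26/3 = 26/3
Then substitute into demand:
Q* = 54 - 1 * 26/3 = 136/3

136/3


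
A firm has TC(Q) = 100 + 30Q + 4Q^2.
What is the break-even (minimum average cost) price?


AC(Q) = 100/Q + 30 + 4Q
To minimize: dAC/dQ = -100/Q^2 + 4 = 0
Q^2 = 100/4 = 25
Q* = 5
Min AC = 100/5 + 30 + 4*5
Min AC = 20 + 30 + 20 = 70

70


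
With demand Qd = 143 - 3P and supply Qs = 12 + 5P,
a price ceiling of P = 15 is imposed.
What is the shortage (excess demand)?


At P = 15:
Qd = 143 - 3*15 = 98
Qs = 12 + 5*15 = 87
Shortage = Qd - Qs = 98 - 87 = 11

11


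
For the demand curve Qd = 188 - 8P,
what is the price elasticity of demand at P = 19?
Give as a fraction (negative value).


dQ/dP = -8
At P = 19: Q = 188 - 8*19 = 36
E = (dQ/dP)(P/Q) = (-8)(19/36) = -38/9

-38/9


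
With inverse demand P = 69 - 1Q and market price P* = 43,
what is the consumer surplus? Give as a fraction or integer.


Maximum willingness to pay (at Q=0): P_max = 69
Quantity demanded at P* = 43:
Q* = (69 - 43)/1 = 26
CS = (1/2) * Q* * (P_max - P*)
CS = (1/2) * 26 * (69 - 43)
CS = (1/2) * 26 * 26 = 338

338


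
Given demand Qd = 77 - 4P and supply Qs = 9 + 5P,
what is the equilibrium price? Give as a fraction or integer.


At equilibrium, Qd = Qs.
77 - 4P = 9 + 5P
77 - 9 = 4P + 5P
68 = 9P
P* = 68/9 = 68/9

68/9


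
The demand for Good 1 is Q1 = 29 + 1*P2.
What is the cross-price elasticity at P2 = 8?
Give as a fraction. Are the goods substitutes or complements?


dQ1/dP2 = 1
At P2 = 8: Q1 = 29 + 1*8 = 37
Exy = (dQ1/dP2)(P2/Q1) = 1 * 8 / 37 = 8/37
Since Exy > 0, the goods are substitutes.

8/37 (substitutes)


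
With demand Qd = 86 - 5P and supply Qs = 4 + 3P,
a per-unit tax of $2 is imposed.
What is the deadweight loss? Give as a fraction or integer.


Pre-tax equilibrium quantity: Q* = 139/4
Post-tax equilibrium quantity: Q_tax = 31
Reduction in quantity: Q* - Q_tax = 15/4
DWL = (1/2) * tax * (Q* - Q_tax)
DWL = (1/2) * 2 * 15/4 = 15/4

15/4


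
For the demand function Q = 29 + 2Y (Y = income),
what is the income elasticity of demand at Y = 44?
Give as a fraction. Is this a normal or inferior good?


dQ/dY = 2
At Y = 44: Q = 29 + 2*44 = 117
Ey = (dQ/dY)(Y/Q) = 2 * 44 / 117 = 88/117
Since Ey > 0, this is a normal good.

88/117 (normal good)


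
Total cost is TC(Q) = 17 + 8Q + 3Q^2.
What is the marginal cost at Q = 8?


MC = dTC/dQ = 8 + 2*3*Q
At Q = 8:
MC = 8 + 6*8
MC = 8 + 48 = 56

56


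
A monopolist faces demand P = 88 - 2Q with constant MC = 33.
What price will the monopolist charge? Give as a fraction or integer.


MR = 88 - 4Q
Set MR = MC: 88 - 4Q = 33
Q* = 55/4
Substitute into demand:
P* = 88 - 2*55/4 = 121/2

121/2


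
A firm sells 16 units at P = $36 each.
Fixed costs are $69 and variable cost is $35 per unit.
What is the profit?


Total Revenue = P * Q = 36 * 16 = $576
Total Cost = FC + VC*Q = 69 + 35*16 = $629
Profit = TR - TC = 576 - 629 = $-53

$-53


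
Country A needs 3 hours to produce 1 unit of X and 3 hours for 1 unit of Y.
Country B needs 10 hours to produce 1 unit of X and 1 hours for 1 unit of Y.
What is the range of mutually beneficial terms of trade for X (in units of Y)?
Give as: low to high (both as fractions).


Opportunity cost of X for Country A = hours_X / hours_Y = 3/3 = 1 units of Y
Opportunity cost of X for Country B = hours_X / hours_Y = 10/1 = 10 units of Y
Terms of trade must be between the two opportunity costs.
Range: 1 to 10

1 to 10


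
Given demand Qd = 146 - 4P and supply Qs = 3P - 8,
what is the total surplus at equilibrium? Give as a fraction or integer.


Find equilibrium: 146 - 4P = 3P - 8
146 + 8 = 7P
P* = 154/7 = 22
Q* = 3*22 - 8 = 58
Inverse demand: P = 73/2 - Q/4, so P_max = 73/2
Inverse supply: P = 8/3 + Q/3, so P_min = 8/3
CS = (1/2) * 58 * (73/2 - 22) = 841/2
PS = (1/2) * 58 * (22 - 8/3) = 1682/3
TS = CS + PS = 841/2 + 1682/3 = 5887/6

5887/6


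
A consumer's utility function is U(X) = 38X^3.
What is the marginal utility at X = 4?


MU = dU/dX = 38*3*X^(3-1)
MU = 114*X^2
At X = 4:
MU = 114 * 4^2
MU = 114 * 16 = 1824

1824


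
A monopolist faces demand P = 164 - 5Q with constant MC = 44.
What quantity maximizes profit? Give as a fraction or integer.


TR = P*Q = (164 - 5Q)Q = 164Q - 5Q^2
MR = dTR/dQ = 164 - 10Q
Set MR = MC:
164 - 10Q = 44
120 = 10Q
Q* = 120/10 = 12

12


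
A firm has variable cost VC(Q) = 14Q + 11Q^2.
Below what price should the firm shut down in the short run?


AVC(Q) = VC(Q)/Q = 14 + 11Q
AVC is increasing in Q, so minimum AVC is at Q -> 0+.
Min AVC = 14
The firm should shut down if P < 14.

14


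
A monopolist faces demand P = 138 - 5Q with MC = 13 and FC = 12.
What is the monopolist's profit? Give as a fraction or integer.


MR = MC: 138 - 10Q = 13
Q* = 25/2
P* = 138 - 5*25/2 = 151/2
Profit = (P* - MC)*Q* - FC
= (151/2 - 13)*25/2 - 12
= 125/2*25/2 - 12
= 3125/4 - 12 = 3077/4

3077/4


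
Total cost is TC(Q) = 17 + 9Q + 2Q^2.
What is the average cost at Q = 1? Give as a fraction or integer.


TC(1) = 17 + 9*1 + 2*1^2
TC(1) = 17 + 9 + 2 = 28
AC = TC/Q = 28/1 = 28

28


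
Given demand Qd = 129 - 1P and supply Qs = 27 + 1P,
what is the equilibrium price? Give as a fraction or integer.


At equilibrium, Qd = Qs.
129 - 1P = 27 + 1P
129 - 27 = 1P + 1P
102 = 2P
P* = 102/2 = 51

51


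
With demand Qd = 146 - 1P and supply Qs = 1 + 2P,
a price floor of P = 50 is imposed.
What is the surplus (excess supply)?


At P = 50:
Qd = 146 - 1*50 = 96
Qs = 1 + 2*50 = 101
Surplus = Qs - Qd = 101 - 96 = 5

5


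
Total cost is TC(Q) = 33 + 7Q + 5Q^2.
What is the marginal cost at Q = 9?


MC = dTC/dQ = 7 + 2*5*Q
At Q = 9:
MC = 7 + 10*9
MC = 7 + 90 = 97

97


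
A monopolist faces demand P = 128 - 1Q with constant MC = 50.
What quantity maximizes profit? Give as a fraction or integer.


TR = P*Q = (128 - 1Q)Q = 128Q - 1Q^2
MR = dTR/dQ = 128 - 2Q
Set MR = MC:
128 - 2Q = 50
78 = 2Q
Q* = 78/2 = 39

39


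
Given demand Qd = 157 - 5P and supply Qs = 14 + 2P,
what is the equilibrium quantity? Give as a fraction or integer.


First find equilibrium price:
157 - 5P = 14 + 2P
P* = 143/7 = 143/7
Then substitute into demand:
Q* = 157 - 5 * 143/7 = 384/7

384/7


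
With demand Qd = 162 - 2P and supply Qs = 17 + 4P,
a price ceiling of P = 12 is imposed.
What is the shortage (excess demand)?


At P = 12:
Qd = 162 - 2*12 = 138
Qs = 17 + 4*12 = 65
Shortage = Qd - Qs = 138 - 65 = 73

73


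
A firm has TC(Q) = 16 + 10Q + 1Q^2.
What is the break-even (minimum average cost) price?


AC(Q) = 16/Q + 10 + 1Q
To minimize: dAC/dQ = -16/Q^2 + 1 = 0
Q^2 = 16/1 = 16
Q* = 4
Min AC = 16/4 + 10 + 1*4
Min AC = 4 + 10 + 4 = 18

18


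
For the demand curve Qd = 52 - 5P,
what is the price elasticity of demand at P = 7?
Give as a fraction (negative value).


dQ/dP = -5
At P = 7: Q = 52 - 5*7 = 17
E = (dQ/dP)(P/Q) = (-5)(7/17) = -35/17

-35/17


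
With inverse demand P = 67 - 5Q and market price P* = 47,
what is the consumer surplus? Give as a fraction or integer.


Maximum willingness to pay (at Q=0): P_max = 67
Quantity demanded at P* = 47:
Q* = (67 - 47)/5 = 4
CS = (1/2) * Q* * (P_max - P*)
CS = (1/2) * 4 * (67 - 47)
CS = (1/2) * 4 * 20 = 40

40


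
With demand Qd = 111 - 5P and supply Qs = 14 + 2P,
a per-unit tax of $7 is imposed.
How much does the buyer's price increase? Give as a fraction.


With a per-unit tax, the buyer's price increase depends on relative slopes.
Supply slope: d = 2, Demand slope: b = 5
Buyer's price increase = d * tax / (b + d)
= 2 * 7 / (5 + 2)
= 14 / 7 = 2

2


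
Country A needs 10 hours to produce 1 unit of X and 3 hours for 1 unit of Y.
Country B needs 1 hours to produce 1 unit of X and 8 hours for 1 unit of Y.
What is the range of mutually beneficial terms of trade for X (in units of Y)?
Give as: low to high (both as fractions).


Opportunity cost of X for Country A = hours_X / hours_Y = 10/3 = 10/3 units of Y
Opportunity cost of X for Country B = hours_X / hours_Y = 1/8 = 1/8 units of Y
Terms of trade must be between the two opportunity costs.
Range: 1/8 to 10/3

1/8 to 10/3


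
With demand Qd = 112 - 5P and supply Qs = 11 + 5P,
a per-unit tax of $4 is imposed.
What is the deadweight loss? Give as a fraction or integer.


Pre-tax equilibrium quantity: Q* = 123/2
Post-tax equilibrium quantity: Q_tax = 103/2
Reduction in quantity: Q* - Q_tax = 10
DWL = (1/2) * tax * (Q* - Q_tax)
DWL = (1/2) * 4 * 10 = 20

20


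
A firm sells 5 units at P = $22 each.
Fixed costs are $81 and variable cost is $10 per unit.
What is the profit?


Total Revenue = P * Q = 22 * 5 = $110
Total Cost = FC + VC*Q = 81 + 10*5 = $131
Profit = TR - TC = 110 - 131 = $-21

$-21


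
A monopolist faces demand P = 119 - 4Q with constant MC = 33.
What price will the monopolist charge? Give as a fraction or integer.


MR = 119 - 8Q
Set MR = MC: 119 - 8Q = 33
Q* = 43/4
Substitute into demand:
P* = 119 - 4*43/4 = 76

76


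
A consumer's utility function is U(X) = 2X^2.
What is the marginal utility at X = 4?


MU = dU/dX = 2*2*X^(2-1)
MU = 4*X^1
At X = 4:
MU = 4 * 4^1
MU = 4 * 4 = 16

16


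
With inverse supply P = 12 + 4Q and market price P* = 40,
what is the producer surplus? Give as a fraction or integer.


Minimum supply price (at Q=0): P_min = 12
Quantity supplied at P* = 40:
Q* = (40 - 12)/4 = 7
PS = (1/2) * Q* * (P* - P_min)
PS = (1/2) * 7 * (40 - 12)
PS = (1/2) * 7 * 28 = 98

98


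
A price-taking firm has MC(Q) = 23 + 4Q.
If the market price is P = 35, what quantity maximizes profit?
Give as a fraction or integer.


In perfect competition, profit is maximized where P = MC.
35 = 23 + 4Q
12 = 4Q
Q* = 12/4 = 3

3


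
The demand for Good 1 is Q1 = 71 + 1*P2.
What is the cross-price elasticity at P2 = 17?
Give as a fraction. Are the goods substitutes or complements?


dQ1/dP2 = 1
At P2 = 17: Q1 = 71 + 1*17 = 88
Exy = (dQ1/dP2)(P2/Q1) = 1 * 17 / 88 = 17/88
Since Exy > 0, the goods are substitutes.

17/88 (substitutes)


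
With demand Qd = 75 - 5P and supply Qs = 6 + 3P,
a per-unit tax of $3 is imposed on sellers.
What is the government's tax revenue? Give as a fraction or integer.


With tax on sellers, new supply: Qs' = 6 + 3(P - 3)
= 3P - 3
New equilibrium quantity:
Q_new = 105/4
Tax revenue = tax * Q_new = 3 * 105/4 = 315/4

315/4


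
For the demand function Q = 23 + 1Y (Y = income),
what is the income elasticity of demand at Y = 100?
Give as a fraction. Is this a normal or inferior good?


dQ/dY = 1
At Y = 100: Q = 23 + 1*100 = 123
Ey = (dQ/dY)(Y/Q) = 1 * 100 / 123 = 100/123
Since Ey > 0, this is a normal good.

100/123 (normal good)


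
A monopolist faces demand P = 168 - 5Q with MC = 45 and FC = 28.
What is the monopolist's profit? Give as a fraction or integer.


MR = MC: 168 - 10Q = 45
Q* = 123/10
P* = 168 - 5*123/10 = 213/2
Profit = (P* - MC)*Q* - FC
= (213/2 - 45)*123/10 - 28
= 123/2*123/10 - 28
= 15129/20 - 28 = 14569/20

14569/20


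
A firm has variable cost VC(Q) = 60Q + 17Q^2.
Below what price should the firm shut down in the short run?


AVC(Q) = VC(Q)/Q = 60 + 17Q
AVC is increasing in Q, so minimum AVC is at Q -> 0+.
Min AVC = 60
The firm should shut down if P < 60.

60


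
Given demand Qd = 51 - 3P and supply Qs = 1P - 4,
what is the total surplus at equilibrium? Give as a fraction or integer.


Find equilibrium: 51 - 3P = 1P - 4
51 + 4 = 4P
P* = 55/4 = 55/4
Q* = 1*55/4 - 4 = 39/4
Inverse demand: P = 17 - Q/3, so P_max = 17
Inverse supply: P = 4 + Q/1, so P_min = 4
CS = (1/2) * 39/4 * (17 - 55/4) = 507/32
PS = (1/2) * 39/4 * (55/4 - 4) = 1521/32
TS = CS + PS = 507/32 + 1521/32 = 507/8

507/8


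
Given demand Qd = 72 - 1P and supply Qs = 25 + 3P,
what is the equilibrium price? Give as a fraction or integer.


At equilibrium, Qd = Qs.
72 - 1P = 25 + 3P
72 - 25 = 1P + 3P
47 = 4P
P* = 47/4 = 47/4

47/4


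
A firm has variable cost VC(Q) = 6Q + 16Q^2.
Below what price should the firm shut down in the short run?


AVC(Q) = VC(Q)/Q = 6 + 16Q
AVC is increasing in Q, so minimum AVC is at Q -> 0+.
Min AVC = 6
The firm should shut down if P < 6.

6


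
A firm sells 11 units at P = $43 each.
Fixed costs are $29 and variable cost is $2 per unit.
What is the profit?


Total Revenue = P * Q = 43 * 11 = $473
Total Cost = FC + VC*Q = 29 + 2*11 = $51
Profit = TR - TC = 473 - 51 = $422

$422


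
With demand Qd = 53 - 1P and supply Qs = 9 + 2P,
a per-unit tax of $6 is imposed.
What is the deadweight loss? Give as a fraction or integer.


Pre-tax equilibrium quantity: Q* = 115/3
Post-tax equilibrium quantity: Q_tax = 103/3
Reduction in quantity: Q* - Q_tax = 4
DWL = (1/2) * tax * (Q* - Q_tax)
DWL = (1/2) * 6 * 4 = 12

12


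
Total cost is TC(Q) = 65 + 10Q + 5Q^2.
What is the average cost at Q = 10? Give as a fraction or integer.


TC(10) = 65 + 10*10 + 5*10^2
TC(10) = 65 + 100 + 500 = 665
AC = TC/Q = 665/10 = 133/2

133/2


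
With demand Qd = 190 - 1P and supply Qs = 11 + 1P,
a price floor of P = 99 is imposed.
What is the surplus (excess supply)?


At P = 99:
Qd = 190 - 1*99 = 91
Qs = 11 + 1*99 = 110
Surplus = Qs - Qd = 110 - 91 = 19

19


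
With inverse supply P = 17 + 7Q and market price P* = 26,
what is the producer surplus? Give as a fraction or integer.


Minimum supply price (at Q=0): P_min = 17
Quantity supplied at P* = 26:
Q* = (26 - 17)/7 = 9/7
PS = (1/2) * Q* * (P* - P_min)
PS = (1/2) * 9/7 * (26 - 17)
PS = (1/2) * 9/7 * 9 = 81/14

81/14


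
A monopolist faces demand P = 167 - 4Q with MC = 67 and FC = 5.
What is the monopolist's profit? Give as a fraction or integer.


MR = MC: 167 - 8Q = 67
Q* = 25/2
P* = 167 - 4*25/2 = 117
Profit = (P* - MC)*Q* - FC
= (117 - 67)*25/2 - 5
= 50*25/2 - 5
= 625 - 5 = 620

620


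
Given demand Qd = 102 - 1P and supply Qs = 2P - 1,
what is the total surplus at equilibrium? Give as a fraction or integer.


Find equilibrium: 102 - 1P = 2P - 1
102 + 1 = 3P
P* = 103/3 = 103/3
Q* = 2*103/3 - 1 = 203/3
Inverse demand: P = 102 - Q/1, so P_max = 102
Inverse supply: P = 1/2 + Q/2, so P_min = 1/2
CS = (1/2) * 203/3 * (102 - 103/3) = 41209/18
PS = (1/2) * 203/3 * (103/3 - 1/2) = 41209/36
TS = CS + PS = 41209/18 + 41209/36 = 41209/12

41209/12


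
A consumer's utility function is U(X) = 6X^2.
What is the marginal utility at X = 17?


MU = dU/dX = 6*2*X^(2-1)
MU = 12*X^1
At X = 17:
MU = 12 * 17^1
MU = 12 * 17 = 204

204


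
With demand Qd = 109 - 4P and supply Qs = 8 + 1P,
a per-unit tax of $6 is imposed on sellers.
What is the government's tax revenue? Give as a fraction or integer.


With tax on sellers, new supply: Qs' = 8 + 1(P - 6)
= 2 + 1P
New equilibrium quantity:
Q_new = 117/5
Tax revenue = tax * Q_new = 6 * 117/5 = 702/5

702/5


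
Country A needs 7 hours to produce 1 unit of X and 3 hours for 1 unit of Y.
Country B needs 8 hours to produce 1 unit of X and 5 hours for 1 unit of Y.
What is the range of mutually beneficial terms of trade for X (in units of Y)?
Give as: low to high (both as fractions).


Opportunity cost of X for Country A = hours_X / hours_Y = 7/3 = 7/3 units of Y
Opportunity cost of X for Country B = hours_X / hours_Y = 8/5 = 8/5 units of Y
Terms of trade must be between the two opportunity costs.
Range: 8/5 to 7/3

8/5 to 7/3


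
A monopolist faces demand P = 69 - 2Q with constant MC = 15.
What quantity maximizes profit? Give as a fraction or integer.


TR = P*Q = (69 - 2Q)Q = 69Q - 2Q^2
MR = dTR/dQ = 69 - 4Q
Set MR = MC:
69 - 4Q = 15
54 = 4Q
Q* = 54/4 = 27/2

27/2


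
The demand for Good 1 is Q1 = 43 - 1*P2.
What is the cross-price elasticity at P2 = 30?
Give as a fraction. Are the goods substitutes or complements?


dQ1/dP2 = -1
At P2 = 30: Q1 = 43 - 1*30 = 13
Exy = (dQ1/dP2)(P2/Q1) = -1 * 30 / 13 = -30/13
Since Exy < 0, the goods are complements.

-30/13 (complements)


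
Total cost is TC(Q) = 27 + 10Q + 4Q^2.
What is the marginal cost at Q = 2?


MC = dTC/dQ = 10 + 2*4*Q
At Q = 2:
MC = 10 + 8*2
MC = 10 + 16 = 26

26


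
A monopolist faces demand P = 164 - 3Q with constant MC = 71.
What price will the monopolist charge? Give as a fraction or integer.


MR = 164 - 6Q
Set MR = MC: 164 - 6Q = 71
Q* = 31/2
Substitute into demand:
P* = 164 - 3*31/2 = 235/2

235/2


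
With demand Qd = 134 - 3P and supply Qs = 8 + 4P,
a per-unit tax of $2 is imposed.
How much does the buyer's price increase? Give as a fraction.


With a per-unit tax, the buyer's price increase depends on relative slopes.
Supply slope: d = 4, Demand slope: b = 3
Buyer's price increase = d * tax / (b + d)
= 4 * 2 / (3 + 4)
= 8 / 7 = 8/7

8/7


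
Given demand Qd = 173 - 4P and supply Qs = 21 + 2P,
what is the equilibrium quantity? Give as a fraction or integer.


First find equilibrium price:
173 - 4P = 21 + 2P
P* = 152/6 = 76/3
Then substitute into demand:
Q* = 173 - 4 * 76/3 = 215/3

215/3


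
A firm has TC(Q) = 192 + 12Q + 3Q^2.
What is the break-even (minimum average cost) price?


AC(Q) = 192/Q + 12 + 3Q
To minimize: dAC/dQ = -192/Q^2 + 3 = 0
Q^2 = 192/3 = 64
Q* = 8
Min AC = 192/8 + 12 + 3*8
Min AC = 24 + 12 + 24 = 60

60


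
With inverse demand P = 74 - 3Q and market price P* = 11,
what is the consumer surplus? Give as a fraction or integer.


Maximum willingness to pay (at Q=0): P_max = 74
Quantity demanded at P* = 11:
Q* = (74 - 11)/3 = 21
CS = (1/2) * Q* * (P_max - P*)
CS = (1/2) * 21 * (74 - 11)
CS = (1/2) * 21 * 63 = 1323/2

1323/2


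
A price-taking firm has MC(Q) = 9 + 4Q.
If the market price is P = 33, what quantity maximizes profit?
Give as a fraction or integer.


In perfect competition, profit is maximized where P = MC.
33 = 9 + 4Q
24 = 4Q
Q* = 24/4 = 6

6


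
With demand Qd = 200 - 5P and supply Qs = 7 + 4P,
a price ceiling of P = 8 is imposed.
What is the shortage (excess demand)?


At P = 8:
Qd = 200 - 5*8 = 160
Qs = 7 + 4*8 = 39
Shortage = Qd - Qs = 160 - 39 = 121

121


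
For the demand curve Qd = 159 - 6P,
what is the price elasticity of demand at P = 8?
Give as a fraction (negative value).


dQ/dP = -6
At P = 8: Q = 159 - 6*8 = 111
E = (dQ/dP)(P/Q) = (-6)(8/111) = -16/37

-16/37


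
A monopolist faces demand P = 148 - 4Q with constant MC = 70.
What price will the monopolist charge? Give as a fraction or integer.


MR = 148 - 8Q
Set MR = MC: 148 - 8Q = 70
Q* = 39/4
Substitute into demand:
P* = 148 - 4*39/4 = 109

109


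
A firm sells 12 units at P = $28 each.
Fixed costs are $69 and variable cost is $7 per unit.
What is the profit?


Total Revenue = P * Q = 28 * 12 = $336
Total Cost = FC + VC*Q = 69 + 7*12 = $153
Profit = TR - TC = 336 - 153 = $183

$183


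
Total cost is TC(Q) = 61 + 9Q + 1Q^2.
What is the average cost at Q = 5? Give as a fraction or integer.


TC(5) = 61 + 9*5 + 1*5^2
TC(5) = 61 + 45 + 25 = 131
AC = TC/Q = 131/5 = 131/5

131/5


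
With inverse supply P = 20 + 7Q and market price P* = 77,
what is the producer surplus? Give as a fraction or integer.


Minimum supply price (at Q=0): P_min = 20
Quantity supplied at P* = 77:
Q* = (77 - 20)/7 = 57/7
PS = (1/2) * Q* * (P* - P_min)
PS = (1/2) * 57/7 * (77 - 20)
PS = (1/2) * 57/7 * 57 = 3249/14

3249/14


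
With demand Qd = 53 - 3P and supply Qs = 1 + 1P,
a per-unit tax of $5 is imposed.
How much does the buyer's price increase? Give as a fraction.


With a per-unit tax, the buyer's price increase depends on relative slopes.
Supply slope: d = 1, Demand slope: b = 3
Buyer's price increase = d * tax / (b + d)
= 1 * 5 / (3 + 1)
= 5 / 4 = 5/4

5/4


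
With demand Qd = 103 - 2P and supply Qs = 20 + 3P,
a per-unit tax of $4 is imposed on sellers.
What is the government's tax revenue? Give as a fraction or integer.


With tax on sellers, new supply: Qs' = 20 + 3(P - 4)
= 8 + 3P
New equilibrium quantity:
Q_new = 65
Tax revenue = tax * Q_new = 4 * 65 = 260

260


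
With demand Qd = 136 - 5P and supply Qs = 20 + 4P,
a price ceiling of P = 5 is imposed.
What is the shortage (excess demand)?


At P = 5:
Qd = 136 - 5*5 = 111
Qs = 20 + 4*5 = 40
Shortage = Qd - Qs = 111 - 40 = 71

71


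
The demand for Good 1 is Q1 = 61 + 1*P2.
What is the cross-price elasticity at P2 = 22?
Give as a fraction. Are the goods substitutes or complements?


dQ1/dP2 = 1
At P2 = 22: Q1 = 61 + 1*22 = 83
Exy = (dQ1/dP2)(P2/Q1) = 1 * 22 / 83 = 22/83
Since Exy > 0, the goods are substitutes.

22/83 (substitutes)


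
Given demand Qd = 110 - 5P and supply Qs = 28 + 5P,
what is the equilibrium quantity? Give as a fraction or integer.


First find equilibrium price:
110 - 5P = 28 + 5P
P* = 82/10 = 41/5
Then substitute into demand:
Q* = 110 - 5 * 41/5 = 69

69


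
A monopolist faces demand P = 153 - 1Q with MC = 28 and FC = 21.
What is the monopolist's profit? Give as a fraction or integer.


MR = MC: 153 - 2Q = 28
Q* = 125/2
P* = 153 - 1*125/2 = 181/2
Profit = (P* - MC)*Q* - FC
= (181/2 - 28)*125/2 - 21
= 125/2*125/2 - 21
= 15625/4 - 21 = 15541/4

15541/4


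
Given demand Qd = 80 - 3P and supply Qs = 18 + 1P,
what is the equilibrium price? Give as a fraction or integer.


At equilibrium, Qd = Qs.
80 - 3P = 18 + 1P
80 - 18 = 3P + 1P
62 = 4P
P* = 62/4 = 31/2

31/2


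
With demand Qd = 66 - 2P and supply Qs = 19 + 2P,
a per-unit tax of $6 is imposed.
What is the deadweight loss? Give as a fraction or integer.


Pre-tax equilibrium quantity: Q* = 85/2
Post-tax equilibrium quantity: Q_tax = 73/2
Reduction in quantity: Q* - Q_tax = 6
DWL = (1/2) * tax * (Q* - Q_tax)
DWL = (1/2) * 6 * 6 = 18

18


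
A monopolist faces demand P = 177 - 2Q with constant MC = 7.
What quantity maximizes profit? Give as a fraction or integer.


TR = P*Q = (177 - 2Q)Q = 177Q - 2Q^2
MR = dTR/dQ = 177 - 4Q
Set MR = MC:
177 - 4Q = 7
170 = 4Q
Q* = 170/4 = 85/2

85/2


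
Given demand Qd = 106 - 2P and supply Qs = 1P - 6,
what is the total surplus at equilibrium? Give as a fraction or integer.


Find equilibrium: 106 - 2P = 1P - 6
106 + 6 = 3P
P* = 112/3 = 112/3
Q* = 1*112/3 - 6 = 94/3
Inverse demand: P = 53 - Q/2, so P_max = 53
Inverse supply: P = 6 + Q/1, so P_min = 6
CS = (1/2) * 94/3 * (53 - 112/3) = 2209/9
PS = (1/2) * 94/3 * (112/3 - 6) = 4418/9
TS = CS + PS = 2209/9 + 4418/9 = 2209/3

2209/3


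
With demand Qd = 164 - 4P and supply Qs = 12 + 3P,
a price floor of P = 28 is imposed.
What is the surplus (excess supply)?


At P = 28:
Qd = 164 - 4*28 = 52
Qs = 12 + 3*28 = 96
Surplus = Qs - Qd = 96 - 52 = 44

44


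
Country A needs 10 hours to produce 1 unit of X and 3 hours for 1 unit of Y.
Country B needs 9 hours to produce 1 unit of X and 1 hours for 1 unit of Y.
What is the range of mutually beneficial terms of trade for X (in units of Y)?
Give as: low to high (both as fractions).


Opportunity cost of X for Country A = hours_X / hours_Y = 10/3 = 10/3 units of Y
Opportunity cost of X for Country B = hours_X / hours_Y = 9/1 = 9 units of Y
Terms of trade must be between the two opportunity costs.
Range: 10/3 to 9

10/3 to 9


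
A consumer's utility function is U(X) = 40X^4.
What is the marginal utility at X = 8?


MU = dU/dX = 40*4*X^(4-1)
MU = 160*X^3
At X = 8:
MU = 160 * 8^3
MU = 160 * 512 = 81920

81920


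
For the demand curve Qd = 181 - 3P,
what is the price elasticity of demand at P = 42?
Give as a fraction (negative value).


dQ/dP = -3
At P = 42: Q = 181 - 3*42 = 55
E = (dQ/dP)(P/Q) = (-3)(42/55) = -126/55

-126/55


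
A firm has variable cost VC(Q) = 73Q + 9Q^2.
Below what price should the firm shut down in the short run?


AVC(Q) = VC(Q)/Q = 73 + 9Q
AVC is increasing in Q, so minimum AVC is at Q -> 0+.
Min AVC = 73
The firm should shut down if P < 73.

73


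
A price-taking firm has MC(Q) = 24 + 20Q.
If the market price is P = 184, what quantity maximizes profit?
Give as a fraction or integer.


In perfect competition, profit is maximized where P = MC.
184 = 24 + 20Q
160 = 20Q
Q* = 160/20 = 8

8


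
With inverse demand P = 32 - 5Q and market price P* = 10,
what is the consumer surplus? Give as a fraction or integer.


Maximum willingness to pay (at Q=0): P_max = 32
Quantity demanded at P* = 10:
Q* = (32 - 10)/5 = 22/5
CS = (1/2) * Q* * (P_max - P*)
CS = (1/2) * 22/5 * (32 - 10)
CS = (1/2) * 22/5 * 22 = 242/5

242/5


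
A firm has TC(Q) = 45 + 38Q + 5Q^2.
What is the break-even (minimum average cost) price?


AC(Q) = 45/Q + 38 + 5Q
To minimize: dAC/dQ = -45/Q^2 + 5 = 0
Q^2 = 45/5 = 9
Q* = 3
Min AC = 45/3 + 38 + 5*3
Min AC = 15 + 38 + 15 = 68

68


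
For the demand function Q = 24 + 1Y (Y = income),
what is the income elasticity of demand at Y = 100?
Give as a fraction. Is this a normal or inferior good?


dQ/dY = 1
At Y = 100: Q = 24 + 1*100 = 124
Ey = (dQ/dY)(Y/Q) = 1 * 100 / 124 = 25/31
Since Ey > 0, this is a normal good.

25/31 (normal good)


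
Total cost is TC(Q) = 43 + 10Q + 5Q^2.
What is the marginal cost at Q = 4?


MC = dTC/dQ = 10 + 2*5*Q
At Q = 4:
MC = 10 + 10*4
MC = 10 + 40 = 50

50


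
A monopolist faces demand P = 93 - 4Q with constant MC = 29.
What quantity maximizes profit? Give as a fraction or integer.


TR = P*Q = (93 - 4Q)Q = 93Q - 4Q^2
MR = dTR/dQ = 93 - 8Q
Set MR = MC:
93 - 8Q = 29
64 = 8Q
Q* = 64/8 = 8

8


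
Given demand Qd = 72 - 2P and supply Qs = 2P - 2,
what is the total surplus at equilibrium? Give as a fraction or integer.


Find equilibrium: 72 - 2P = 2P - 2
72 + 2 = 4P
P* = 74/4 = 37/2
Q* = 2*37/2 - 2 = 35
Inverse demand: P = 36 - Q/2, so P_max = 36
Inverse supply: P = 1 + Q/2, so P_min = 1
CS = (1/2) * 35 * (36 - 37/2) = 1225/4
PS = (1/2) * 35 * (37/2 - 1) = 1225/4
TS = CS + PS = 1225/4 + 1225/4 = 1225/2

1225/2


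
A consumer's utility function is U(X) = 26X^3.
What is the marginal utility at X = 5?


MU = dU/dX = 26*3*X^(3-1)
MU = 78*X^2
At X = 5:
MU = 78 * 5^2
MU = 78 * 25 = 1950

1950


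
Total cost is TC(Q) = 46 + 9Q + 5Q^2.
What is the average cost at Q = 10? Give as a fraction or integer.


TC(10) = 46 + 9*10 + 5*10^2
TC(10) = 46 + 90 + 500 = 636
AC = TC/Q = 636/10 = 318/5

318/5


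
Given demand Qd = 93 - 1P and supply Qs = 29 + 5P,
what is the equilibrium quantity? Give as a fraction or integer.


First find equilibrium price:
93 - 1P = 29 + 5P
P* = 64/6 = 32/3
Then substitute into demand:
Q* = 93 - 1 * 32/3 = 247/3

247/3


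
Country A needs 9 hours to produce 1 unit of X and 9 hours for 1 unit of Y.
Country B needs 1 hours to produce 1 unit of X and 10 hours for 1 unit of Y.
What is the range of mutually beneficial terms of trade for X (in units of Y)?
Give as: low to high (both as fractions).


Opportunity cost of X for Country A = hours_X / hours_Y = 9/9 = 1 units of Y
Opportunity cost of X for Country B = hours_X / hours_Y = 1/10 = 1/10 units of Y
Terms of trade must be between the two opportunity costs.
Range: 1/10 to 1

1/10 to 1


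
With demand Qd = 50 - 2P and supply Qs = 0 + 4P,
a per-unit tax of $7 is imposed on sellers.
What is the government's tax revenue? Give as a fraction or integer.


With tax on sellers, new supply: Qs' = 0 + 4(P - 7)
= 4P - 28
New equilibrium quantity:
Q_new = 24
Tax revenue = tax * Q_new = 7 * 24 = 168

168


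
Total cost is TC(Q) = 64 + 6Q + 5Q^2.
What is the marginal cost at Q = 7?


MC = dTC/dQ = 6 + 2*5*Q
At Q = 7:
MC = 6 + 10*7
MC = 6 + 70 = 76

76


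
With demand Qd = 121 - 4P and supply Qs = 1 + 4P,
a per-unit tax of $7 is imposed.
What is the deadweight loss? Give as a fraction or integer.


Pre-tax equilibrium quantity: Q* = 61
Post-tax equilibrium quantity: Q_tax = 47
Reduction in quantity: Q* - Q_tax = 14
DWL = (1/2) * tax * (Q* - Q_tax)
DWL = (1/2) * 7 * 14 = 49

49


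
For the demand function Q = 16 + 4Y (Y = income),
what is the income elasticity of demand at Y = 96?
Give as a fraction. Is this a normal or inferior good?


dQ/dY = 4
At Y = 96: Q = 16 + 4*96 = 400
Ey = (dQ/dY)(Y/Q) = 4 * 96 / 400 = 24/25
Since Ey > 0, this is a normal good.

24/25 (normal good)


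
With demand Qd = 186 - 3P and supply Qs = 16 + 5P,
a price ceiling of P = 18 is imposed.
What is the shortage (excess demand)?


At P = 18:
Qd = 186 - 3*18 = 132
Qs = 16 + 5*18 = 106
Shortage = Qd - Qs = 132 - 106 = 26

26


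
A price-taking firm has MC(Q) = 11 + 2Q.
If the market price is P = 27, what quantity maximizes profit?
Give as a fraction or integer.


In perfect competition, profit is maximized where P = MC.
27 = 11 + 2Q
16 = 2Q
Q* = 16/2 = 8

8
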